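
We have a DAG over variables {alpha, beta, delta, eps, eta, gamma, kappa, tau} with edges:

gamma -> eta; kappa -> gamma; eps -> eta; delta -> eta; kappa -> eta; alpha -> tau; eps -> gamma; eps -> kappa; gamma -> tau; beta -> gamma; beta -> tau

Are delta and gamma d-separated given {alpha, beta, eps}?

There are 5 undirected paths between delta and gamma; checking each against the conditioning set {alpha, beta, eps}:
  1. delta → eta ← eps → kappa → gamma — eta:collider[blocks]; eps:fork[blocks]; kappa:chain[open] ⇒ blocked
  2. delta → eta ← eps → gamma — eta:collider[blocks]; eps:fork[blocks] ⇒ blocked
  3. delta → eta ← kappa ← eps → gamma — eta:collider[blocks]; kappa:chain[open]; eps:fork[blocks] ⇒ blocked
  4. delta → eta ← kappa → gamma — eta:collider[blocks]; kappa:fork[open] ⇒ blocked
  5. delta → eta ← gamma — eta:collider[blocks] ⇒ blocked
Every path is blocked, so delta and gamma are d-separated given {alpha, beta, eps}.

Yes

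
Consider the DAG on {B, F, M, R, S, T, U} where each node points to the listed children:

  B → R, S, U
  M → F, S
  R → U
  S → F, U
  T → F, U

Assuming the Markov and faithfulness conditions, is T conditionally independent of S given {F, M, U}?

Enumerating the 5 paths from T to S and testing each for blocking by {F, M, U}:
Path 1: T → U ← B → S
  U is a collider and U is conditioned on, which opens it; B is a fork and B is not conditioned on — no node blocks this path, so it is active.
Path 2: T → U ← R ← B → S
  U is a collider and U is conditioned on, which opens it; R is a chain and R is not conditioned on; B is a fork and B is not conditioned on — no node blocks this path, so it is active.
Path 3: T → U ← S
  U is a collider and U is conditioned on, which opens it — no node blocks this path, so it is active.
Path 4: T → F ← S
  F is a collider and F is conditioned on, which opens it — no node blocks this path, so it is active.
Path 5: T → F ← M → S
  M is a fork here and M is conditioned on, so the path is blocked at M.
Because an active path exists, T and S are not d-separated.

No — T and S are not d-separated given {F, M, U}.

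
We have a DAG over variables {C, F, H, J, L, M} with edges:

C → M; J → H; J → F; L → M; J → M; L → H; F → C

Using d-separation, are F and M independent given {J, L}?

There are 3 undirected paths between F and M; checking each against the conditioning set {J, L}:
Path 1: F ← J → M
  J is a fork here and J is conditioned on, so the path is blocked at J.
Path 2: F ← J → H ← L → M
  J is a fork here and J is conditioned on, so the path is blocked at J.
Path 3: F → C → M
  C is a chain and C is not conditioned on — no node blocks this path, so it is active.
Since the path F → C → M is active, F and M are not d-separated given {J, L}.

No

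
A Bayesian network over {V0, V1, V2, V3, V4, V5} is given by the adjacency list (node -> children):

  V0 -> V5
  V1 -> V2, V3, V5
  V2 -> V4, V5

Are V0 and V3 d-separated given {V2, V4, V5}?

2 paths connect V0 and V3; each must be blocked for d-separation to hold:
Path 1: V0 → V5 ← V1 → V3
  V5 is a collider and V5 is conditioned on, which opens it; V1 is a fork and V1 is not conditioned on — no node blocks this path, so it is active.
Path 2: V0 → V5 ← V2 ← V1 → V3
  V2 is a chain here and V2 is conditioned on, so the path is blocked at V2.
Because an active path exists, V0 and V3 are not d-separated.

No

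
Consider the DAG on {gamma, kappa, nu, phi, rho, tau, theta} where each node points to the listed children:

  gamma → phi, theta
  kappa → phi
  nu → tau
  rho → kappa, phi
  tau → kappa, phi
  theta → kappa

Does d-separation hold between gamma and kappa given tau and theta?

4 paths connect gamma and kappa; each must be blocked for d-separation to hold:
Path 1: gamma → theta → kappa
  theta is a chain here and theta is conditioned on, so the path is blocked at theta.
Path 2: gamma → phi ← rho → kappa
  phi is a collider here and neither phi nor any of its descendants is conditioned on, so the collider stays closed — the path is blocked at phi.
Path 3: gamma → phi ← tau → kappa
  phi is a collider here and neither phi nor any of its descendants is conditioned on, so the collider stays closed — the path is blocked at phi.
Path 4: gamma → phi ← kappa
  phi is a collider here and neither phi nor any of its descendants is conditioned on, so the collider stays closed — the path is blocked at phi.
All paths are blocked; gamma ⊥ kappa | {tau, theta} holds.

Yes — gamma and kappa are d-separated given {tau, theta}.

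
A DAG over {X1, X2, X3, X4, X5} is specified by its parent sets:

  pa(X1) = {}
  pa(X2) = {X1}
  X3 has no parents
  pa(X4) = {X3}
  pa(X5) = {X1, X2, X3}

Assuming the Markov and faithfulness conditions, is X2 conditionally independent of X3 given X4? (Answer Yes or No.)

Yes

Enumerating the 2 paths from X2 to X3 and testing each for blocking by {X4}:
  1. X2 → X5 ← X3 — X5:collider[blocks] ⇒ blocked
  2. X2 ← X1 → X5 ← X3 — X1:fork[open]; X5:collider[blocks] ⇒ blocked
Every path is blocked, so X2 and X3 are d-separated given {X4}.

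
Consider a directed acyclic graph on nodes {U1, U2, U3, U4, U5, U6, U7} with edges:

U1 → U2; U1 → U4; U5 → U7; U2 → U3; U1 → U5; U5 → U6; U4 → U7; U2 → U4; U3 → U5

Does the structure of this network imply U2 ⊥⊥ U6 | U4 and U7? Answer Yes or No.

No

There are 5 undirected paths between U2 and U6; checking each against the conditioning set {U4, U7}:
Path 1: U2 ← U1 → U4 → U7 ← U5 → U6
  U4 is a chain here and U4 is conditioned on, so the path is blocked at U4.
Path 2: U2 ← U1 → U5 → U6
  U1 is a fork and U1 is not conditioned on; U5 is a chain and U5 is not conditioned on — no node blocks this path, so it is active.
Path 3: U2 → U4 → U7 ← U5 → U6
  U4 is a chain here and U4 is conditioned on, so the path is blocked at U4.
Path 4: U2 → U4 ← U1 → U5 → U6
  U4 is a collider and U4 is conditioned on, which opens it; U1 is a fork and U1 is not conditioned on; U5 is a chain and U5 is not conditioned on — no node blocks this path, so it is active.
Path 5: U2 → U3 → U5 → U6
  U3 is a chain and U3 is not conditioned on; U5 is a chain and U5 is not conditioned on — no node blocks this path, so it is active.
Since the path U2 ← U1 → U5 → U6 is active, U2 and U6 are not d-separated given {U4, U7}.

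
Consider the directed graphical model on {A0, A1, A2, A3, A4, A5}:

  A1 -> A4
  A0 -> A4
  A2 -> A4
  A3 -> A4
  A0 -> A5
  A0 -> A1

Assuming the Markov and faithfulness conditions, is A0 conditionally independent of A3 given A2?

Yes

There are 2 undirected paths between A0 and A3; checking each against the conditioning set {A2}:
Path 1: A0 → A1 → A4 ← A3
  A4 is a collider here and neither A4 nor any of its descendants is conditioned on, so the collider stays closed — the path is blocked at A4.
Path 2: A0 → A4 ← A3
  A4 is a collider here and neither A4 nor any of its descendants is conditioned on, so the collider stays closed — the path is blocked at A4.
Every path is blocked, so A0 and A3 are d-separated given {A2}.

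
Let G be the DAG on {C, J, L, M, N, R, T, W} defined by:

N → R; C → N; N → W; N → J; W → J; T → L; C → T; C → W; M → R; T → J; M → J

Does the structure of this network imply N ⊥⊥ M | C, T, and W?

Yes

There are 6 undirected paths between N and M; checking each against the conditioning set {C, T, W}:
Path 1: N ← C → T → J ← M
  C is a fork here and C is conditioned on, so the path is blocked at C.
Path 2: N ← C → W → J ← M
  C is a fork here and C is conditioned on, so the path is blocked at C.
Path 3: N → W ← C → T → J ← M
  C is a fork here and C is conditioned on, so the path is blocked at C.
Path 4: N → W → J ← M
  W is a chain here and W is conditioned on, so the path is blocked at W.
Path 5: N → J ← M
  J is a collider here and neither J nor any of its descendants is conditioned on, so the collider stays closed — the path is blocked at J.
Path 6: N → R ← M
  R is a collider here and neither R nor any of its descendants is conditioned on, so the collider stays closed — the path is blocked at R.
All paths are blocked; N ⊥ M | {C, T, W} holds.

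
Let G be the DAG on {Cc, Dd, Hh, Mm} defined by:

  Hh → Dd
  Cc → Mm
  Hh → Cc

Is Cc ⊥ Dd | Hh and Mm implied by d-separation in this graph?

Yes

There is one path between Cc and Dd:
  1. Cc ← Hh → Dd — Hh:fork[blocks] ⇒ blocked
Every path is blocked, so Cc and Dd are d-separated given {Hh, Mm}.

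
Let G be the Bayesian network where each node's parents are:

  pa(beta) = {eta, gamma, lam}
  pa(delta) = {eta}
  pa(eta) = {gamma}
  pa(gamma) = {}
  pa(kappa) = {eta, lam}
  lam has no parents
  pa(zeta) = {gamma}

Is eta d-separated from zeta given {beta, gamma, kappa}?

Enumerating the 3 paths from eta to zeta and testing each for blocking by {beta, gamma, kappa}:
Path 1: eta → beta ← gamma → zeta
  gamma is a fork here and gamma is conditioned on, so the path is blocked at gamma.
Path 2: eta ← gamma → zeta
  gamma is a fork here and gamma is conditioned on, so the path is blocked at gamma.
Path 3: eta → kappa ← lam → beta ← gamma → zeta
  gamma is a fork here and gamma is conditioned on, so the path is blocked at gamma.
Since every path is blocked, d-separation holds.

Yes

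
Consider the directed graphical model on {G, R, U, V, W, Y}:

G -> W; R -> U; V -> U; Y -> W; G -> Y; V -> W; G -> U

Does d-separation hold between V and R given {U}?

3 paths connect V and R; each must be blocked for d-separation to hold:
  1. V → U ← R — U:collider[open] ⇒ active
  2. V → W ← Y ← G → U ← R — W:collider[blocks]; Y:chain[open]; G:fork[open]; U:collider[open] ⇒ blocked
  3. V → W ← G → U ← R — W:collider[blocks]; G:fork[open]; U:collider[open] ⇒ blocked
Since the path V → U ← R is active, V and R are not d-separated given {U}.

No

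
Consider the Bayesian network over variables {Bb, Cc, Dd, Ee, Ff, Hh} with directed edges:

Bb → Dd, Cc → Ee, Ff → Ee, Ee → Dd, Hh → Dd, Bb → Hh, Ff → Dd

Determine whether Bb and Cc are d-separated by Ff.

Enumerating the 4 paths from Bb to Cc and testing each for blocking by {Ff}:
Path 1: Bb → Dd ← Ff → Ee ← Cc
  Dd is a collider here and neither Dd nor any of its descendants is conditioned on, so the collider stays closed — the path is blocked at Dd.
Path 2: Bb → Dd ← Ee ← Cc
  Dd is a collider here and neither Dd nor any of its descendants is conditioned on, so the collider stays closed — the path is blocked at Dd.
Path 3: Bb → Hh → Dd ← Ff → Ee ← Cc
  Dd is a collider here and neither Dd nor any of its descendants is conditioned on, so the collider stays closed — the path is blocked at Dd.
Path 4: Bb → Hh → Dd ← Ee ← Cc
  Dd is a collider here and neither Dd nor any of its descendants is conditioned on, so the collider stays closed — the path is blocked at Dd.
All paths are blocked; Bb ⊥ Cc | {Ff} holds.

Yes — Bb and Cc are d-separated given {Ff}.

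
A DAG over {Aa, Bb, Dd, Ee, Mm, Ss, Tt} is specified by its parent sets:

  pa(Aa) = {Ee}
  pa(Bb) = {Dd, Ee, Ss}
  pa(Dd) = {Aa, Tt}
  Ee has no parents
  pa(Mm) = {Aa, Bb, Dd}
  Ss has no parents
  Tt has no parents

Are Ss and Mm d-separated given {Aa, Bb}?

No

Enumerating the 5 paths from Ss to Mm and testing each for blocking by {Aa, Bb}:
  1. Ss → Bb ← Ee → Aa → Dd → Mm — Bb:collider[open]; Ee:fork[open]; Aa:chain[blocks]; Dd:chain[open] ⇒ blocked
  2. Ss → Bb ← Ee → Aa → Mm — Bb:collider[open]; Ee:fork[open]; Aa:chain[blocks] ⇒ blocked
  3. Ss → Bb ← Dd ← Aa → Mm — Bb:collider[open]; Dd:chain[open]; Aa:fork[blocks] ⇒ blocked
  4. Ss → Bb ← Dd → Mm — Bb:collider[open]; Dd:fork[open] ⇒ active
  5. Ss → Bb → Mm — Bb:chain[blocks] ⇒ blocked
Since the path Ss → Bb ← Dd → Mm is active, Ss and Mm are not d-separated given {Aa, Bb}.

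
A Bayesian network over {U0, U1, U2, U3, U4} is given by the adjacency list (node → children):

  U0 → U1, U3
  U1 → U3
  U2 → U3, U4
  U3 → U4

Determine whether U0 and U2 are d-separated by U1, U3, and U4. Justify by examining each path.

No

We examine all 4 paths between U0 and U2:
Path 1: U0 → U3 → U4 ← U2
  U3 is a chain here and U3 is conditioned on, so the path is blocked at U3.
Path 2: U0 → U3 ← U2
  U3 is a collider and U3 is conditioned on, which opens it — no node blocks this path, so it is active.
Path 3: U0 → U1 → U3 → U4 ← U2
  U1 is a chain here and U1 is conditioned on, so the path is blocked at U1.
Path 4: U0 → U1 → U3 ← U2
  U1 is a chain here and U1 is conditioned on, so the path is blocked at U1.
At least one path is unblocked, so d-separation fails.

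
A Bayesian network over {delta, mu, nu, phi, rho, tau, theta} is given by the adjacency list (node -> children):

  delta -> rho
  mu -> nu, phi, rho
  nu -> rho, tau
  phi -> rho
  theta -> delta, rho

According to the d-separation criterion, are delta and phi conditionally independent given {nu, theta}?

Yes — delta and phi are d-separated given {nu, theta}.

Enumerating the 6 paths from delta to phi and testing each for blocking by {nu, theta}:
Path 1: delta ← theta → rho ← mu → phi
  theta is a fork here and theta is conditioned on, so the path is blocked at theta.
Path 2: delta ← theta → rho ← nu ← mu → phi
  theta is a fork here and theta is conditioned on, so the path is blocked at theta.
Path 3: delta ← theta → rho ← phi
  theta is a fork here and theta is conditioned on, so the path is blocked at theta.
Path 4: delta → rho ← mu → phi
  rho is a collider here and neither rho nor any of its descendants is conditioned on, so the collider stays closed — the path is blocked at rho.
Path 5: delta → rho ← nu ← mu → phi
  rho is a collider here and neither rho nor any of its descendants is conditioned on, so the collider stays closed — the path is blocked at rho.
Path 6: delta → rho ← phi
  rho is a collider here and neither rho nor any of its descendants is conditioned on, so the collider stays closed — the path is blocked at rho.
Since every path is blocked, d-separation holds.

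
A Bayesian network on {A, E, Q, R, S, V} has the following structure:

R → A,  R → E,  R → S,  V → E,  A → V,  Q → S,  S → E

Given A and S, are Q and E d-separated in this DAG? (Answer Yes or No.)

3 paths connect Q and E; each must be blocked for d-separation to hold:
Path 1: Q → S ← R → A → V → E
  A is a chain here and A is conditioned on, so the path is blocked at A.
Path 2: Q → S ← R → E
  S is a collider and S is conditioned on, which opens it; R is a fork and R is not conditioned on — no node blocks this path, so it is active.
Path 3: Q → S → E
  S is a chain here and S is conditioned on, so the path is blocked at S.
Since the path Q → S ← R → E is active, Q and E are not d-separated given {A, S}.

No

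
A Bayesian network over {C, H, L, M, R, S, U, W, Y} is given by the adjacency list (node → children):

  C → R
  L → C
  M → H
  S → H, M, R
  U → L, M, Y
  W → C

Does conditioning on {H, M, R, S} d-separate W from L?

No

We examine all 3 paths between W and L:
Path 1: W → C ← L
  C is a collider and its descendant R is conditioned on, which opens it — no node blocks this path, so it is active.
Path 2: W → C → R ← S → H ← M ← U → L
  S is a fork here and S is conditioned on, so the path is blocked at S.
Path 3: W → C → R ← S → M ← U → L
  S is a fork here and S is conditioned on, so the path is blocked at S.
At least one path is unblocked, so d-separation fails.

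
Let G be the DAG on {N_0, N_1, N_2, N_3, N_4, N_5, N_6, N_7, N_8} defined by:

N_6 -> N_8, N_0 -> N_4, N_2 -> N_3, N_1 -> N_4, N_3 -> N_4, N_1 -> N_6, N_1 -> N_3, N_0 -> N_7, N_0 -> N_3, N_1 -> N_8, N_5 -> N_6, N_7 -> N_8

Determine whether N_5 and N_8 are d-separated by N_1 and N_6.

Yes

Enumerating the 6 paths from N_5 to N_8 and testing each for blocking by {N_1, N_6}:
  1. N_5 → N_6 → N_8 — N_6:chain[blocks] ⇒ blocked
  2. N_5 → N_6 ← N_1 → N_8 — N_6:collider[open]; N_1:fork[blocks] ⇒ blocked
  3. N_5 → N_6 ← N_1 → N_3 ← N_0 → N_7 → N_8 — N_6:collider[open]; N_1:fork[blocks]; N_3:collider[blocks]; N_0:fork[open]; N_7:chain[open] ⇒ blocked
  4. N_5 → N_6 ← N_1 → N_3 → N_4 ← N_0 → N_7 → N_8 — N_6:collider[open]; N_1:fork[blocks]; N_3:chain[open]; N_4:collider[blocks]; N_0:fork[open]; N_7:chain[open] ⇒ blocked
  5. N_5 → N_6 ← N_1 → N_4 ← N_0 → N_7 → N_8 — N_6:collider[open]; N_1:fork[blocks]; N_4:collider[blocks]; N_0:fork[open]; N_7:chain[open] ⇒ blocked
  6. N_5 → N_6 ← N_1 → N_4 ← N_3 ← N_0 → N_7 → N_8 — N_6:collider[open]; N_1:fork[blocks]; N_4:collider[blocks]; N_3:chain[open]; N_0:fork[open]; N_7:chain[open] ⇒ blocked
Since every path is blocked, d-separation holds.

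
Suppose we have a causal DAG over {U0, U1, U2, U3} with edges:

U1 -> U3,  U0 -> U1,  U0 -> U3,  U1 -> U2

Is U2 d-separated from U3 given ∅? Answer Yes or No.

No

Enumerating the 2 paths from U2 to U3 and testing each for blocking by ∅:
Path 1: U2 ← U1 → U3
  U1 is a fork and U1 is not conditioned on — no node blocks this path, so it is active.
Path 2: U2 ← U1 ← U0 → U3
  U1 is a chain and U1 is not conditioned on; U0 is a fork and U0 is not conditioned on — no node blocks this path, so it is active.
Because an active path exists, U2 and U3 are not d-separated.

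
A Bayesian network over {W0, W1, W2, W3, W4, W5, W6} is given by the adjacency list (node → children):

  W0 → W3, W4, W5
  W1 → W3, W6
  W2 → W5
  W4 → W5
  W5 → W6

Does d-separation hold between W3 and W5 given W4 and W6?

3 paths connect W3 and W5; each must be blocked for d-separation to hold:
Path 1: W3 ← W0 → W5
  W0 is a fork and W0 is not conditioned on — no node blocks this path, so it is active.
Path 2: W3 ← W0 → W4 → W5
  W4 is a chain here and W4 is conditioned on, so the path is blocked at W4.
Path 3: W3 ← W1 → W6 ← W5
  W1 is a fork and W1 is not conditioned on; W6 is a collider and W6 is conditioned on, which opens it — no node blocks this path, so it is active.
At least one path is unblocked, so d-separation fails.

No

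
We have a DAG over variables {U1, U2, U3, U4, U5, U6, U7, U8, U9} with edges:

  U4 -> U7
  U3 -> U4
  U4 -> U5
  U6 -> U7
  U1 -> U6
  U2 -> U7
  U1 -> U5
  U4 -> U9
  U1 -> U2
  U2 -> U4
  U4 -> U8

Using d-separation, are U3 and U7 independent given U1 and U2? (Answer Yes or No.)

Enumerating the 5 paths from U3 to U7 and testing each for blocking by {U1, U2}:
  1. U3 → U4 ← U2 → U7 — U4:collider[blocks]; U2:fork[blocks] ⇒ blocked
  2. U3 → U4 ← U2 ← U1 → U6 → U7 — U4:collider[blocks]; U2:chain[blocks]; U1:fork[blocks]; U6:chain[open] ⇒ blocked
  3. U3 → U4 → U5 ← U1 → U2 → U7 — U4:chain[open]; U5:collider[blocks]; U1:fork[blocks]; U2:chain[blocks] ⇒ blocked
  4. U3 → U4 → U5 ← U1 → U6 → U7 — U4:chain[open]; U5:collider[blocks]; U1:fork[blocks]; U6:chain[open] ⇒ blocked
  5. U3 → U4 → U7 — U4:chain[open] ⇒ active
At least one path is unblocked, so d-separation fails.

No — U3 and U7 are not d-separated given {U1, U2}.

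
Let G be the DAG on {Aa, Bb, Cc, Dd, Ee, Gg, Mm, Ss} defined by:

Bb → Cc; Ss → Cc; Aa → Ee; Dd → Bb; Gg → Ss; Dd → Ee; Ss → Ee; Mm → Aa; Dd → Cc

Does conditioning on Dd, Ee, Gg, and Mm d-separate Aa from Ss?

No

There are 3 undirected paths between Aa and Ss; checking each against the conditioning set {Dd, Ee, Gg, Mm}:
Path 1: Aa → Ee ← Ss
  Ee is a collider and Ee is conditioned on, which opens it — no node blocks this path, so it is active.
Path 2: Aa → Ee ← Dd → Bb → Cc ← Ss
  Dd is a fork here and Dd is conditioned on, so the path is blocked at Dd.
Path 3: Aa → Ee ← Dd → Cc ← Ss
  Dd is a fork here and Dd is conditioned on, so the path is blocked at Dd.
At least one path is unblocked, so d-separation fails.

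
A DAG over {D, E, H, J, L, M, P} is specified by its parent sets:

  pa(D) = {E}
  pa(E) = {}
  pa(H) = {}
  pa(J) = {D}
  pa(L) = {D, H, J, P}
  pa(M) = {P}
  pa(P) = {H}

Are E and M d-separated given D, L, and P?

Yes

There are 4 undirected paths between E and M; checking each against the conditioning set {D, L, P}:
Path 1: E → D → J → L ← P → M
  D is a chain here and D is conditioned on, so the path is blocked at D.
Path 2: E → D → J → L ← H → P → M
  D is a chain here and D is conditioned on, so the path is blocked at D.
Path 3: E → D → L ← P → M
  D is a chain here and D is conditioned on, so the path is blocked at D.
Path 4: E → D → L ← H → P → M
  D is a chain here and D is conditioned on, so the path is blocked at D.
All paths are blocked; E ⊥ M | {D, L, P} holds.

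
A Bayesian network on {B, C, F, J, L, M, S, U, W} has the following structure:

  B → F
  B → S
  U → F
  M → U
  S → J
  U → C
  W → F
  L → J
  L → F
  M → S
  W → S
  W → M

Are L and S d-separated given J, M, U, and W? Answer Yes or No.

There are 6 undirected paths between L and S; checking each against the conditioning set {J, M, U, W}:
Path 1: L → J ← S
  J is a collider and J is conditioned on, which opens it — no node blocks this path, so it is active.
Path 2: L → F ← U ← M ← W → S
  F is a collider here and neither F nor any of its descendants is conditioned on, so the collider stays closed — the path is blocked at F.
Path 3: L → F ← U ← M → S
  F is a collider here and neither F nor any of its descendants is conditioned on, so the collider stays closed — the path is blocked at F.
Path 4: L → F ← W → M → S
  F is a collider here and neither F nor any of its descendants is conditioned on, so the collider stays closed — the path is blocked at F.
Path 5: L → F ← W → S
  F is a collider here and neither F nor any of its descendants is conditioned on, so the collider stays closed — the path is blocked at F.
Path 6: L → F ← B → S
  F is a collider here and neither F nor any of its descendants is conditioned on, so the collider stays closed — the path is blocked at F.
Since the path L → J ← S is active, L and S are not d-separated given {J, M, U, W}.

No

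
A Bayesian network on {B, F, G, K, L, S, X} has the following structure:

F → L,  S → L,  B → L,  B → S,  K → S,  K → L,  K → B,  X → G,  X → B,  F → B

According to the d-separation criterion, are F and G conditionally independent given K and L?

Enumerating the 6 paths from F to G and testing each for blocking by {K, L}:
Path 1: F → L ← S ← K → B ← X → G
  K is a fork here and K is conditioned on, so the path is blocked at K.
Path 2: F → L ← S ← B ← X → G
  L is a collider and L is conditioned on, which opens it; S is a chain and S is not conditioned on; B is a chain and B is not conditioned on; X is a fork and X is not conditioned on — no node blocks this path, so it is active.
Path 3: F → L ← K → S ← B ← X → G
  K is a fork here and K is conditioned on, so the path is blocked at K.
Path 4: F → L ← K → B ← X → G
  K is a fork here and K is conditioned on, so the path is blocked at K.
Path 5: F → L ← B ← X → G
  L is a collider and L is conditioned on, which opens it; B is a chain and B is not conditioned on; X is a fork and X is not conditioned on — no node blocks this path, so it is active.
Path 6: F → B ← X → G
  B is a collider and its descendant L is conditioned on, which opens it; X is a fork and X is not conditioned on — no node blocks this path, so it is active.
At least one path is unblocked, so d-separation fails.

No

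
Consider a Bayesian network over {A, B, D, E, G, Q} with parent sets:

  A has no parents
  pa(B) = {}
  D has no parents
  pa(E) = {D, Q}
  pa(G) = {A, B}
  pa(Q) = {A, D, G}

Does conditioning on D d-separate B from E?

No

There are 4 undirected paths between B and E; checking each against the conditioning set {D}:
Path 1: B → G ← A → Q ← D → E
  G is a collider here and neither G nor any of its descendants is conditioned on, so the collider stays closed — the path is blocked at G.
Path 2: B → G ← A → Q → E
  G is a collider here and neither G nor any of its descendants is conditioned on, so the collider stays closed — the path is blocked at G.
Path 3: B → G → Q ← D → E
  Q is a collider here and neither Q nor any of its descendants is conditioned on, so the collider stays closed — the path is blocked at Q.
Path 4: B → G → Q → E
  G is a chain and G is not conditioned on; Q is a chain and Q is not conditioned on — no node blocks this path, so it is active.
At least one path is unblocked, so d-separation fails.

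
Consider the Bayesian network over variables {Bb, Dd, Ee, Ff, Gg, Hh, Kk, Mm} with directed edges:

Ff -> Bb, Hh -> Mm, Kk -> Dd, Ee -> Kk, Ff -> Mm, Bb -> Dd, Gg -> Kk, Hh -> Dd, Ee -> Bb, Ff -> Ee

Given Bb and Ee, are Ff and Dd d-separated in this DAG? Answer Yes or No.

We examine all 5 paths between Ff and Dd:
Path 1: Ff → Ee → Kk → Dd
  Ee is a chain here and Ee is conditioned on, so the path is blocked at Ee.
Path 2: Ff → Ee → Bb → Dd
  Ee is a chain here and Ee is conditioned on, so the path is blocked at Ee.
Path 3: Ff → Bb ← Ee → Kk → Dd
  Ee is a fork here and Ee is conditioned on, so the path is blocked at Ee.
Path 4: Ff → Bb → Dd
  Bb is a chain here and Bb is conditioned on, so the path is blocked at Bb.
Path 5: Ff → Mm ← Hh → Dd
  Mm is a collider here and neither Mm nor any of its descendants is conditioned on, so the collider stays closed — the path is blocked at Mm.
All paths are blocked; Ff ⊥ Dd | {Bb, Ee} holds.

Yes — Ff and Dd are d-separated given {Bb, Ee}.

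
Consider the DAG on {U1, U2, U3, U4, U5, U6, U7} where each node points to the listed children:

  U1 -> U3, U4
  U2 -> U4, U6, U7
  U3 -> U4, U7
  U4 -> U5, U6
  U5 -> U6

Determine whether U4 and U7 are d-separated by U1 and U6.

There are 5 undirected paths between U4 and U7; checking each against the conditioning set {U1, U6}:
  1. U4 ← U1 → U3 → U7 — U1:fork[blocks]; U3:chain[open] ⇒ blocked
  2. U4 ← U3 → U7 — U3:fork[open] ⇒ active
  3. U4 → U5 → U6 ← U2 → U7 — U5:chain[open]; U6:collider[open]; U2:fork[open] ⇒ active
  4. U4 → U6 ← U2 → U7 — U6:collider[open]; U2:fork[open] ⇒ active
  5. U4 ← U2 → U7 — U2:fork[open] ⇒ active
At least one path is unblocked, so d-separation fails.

No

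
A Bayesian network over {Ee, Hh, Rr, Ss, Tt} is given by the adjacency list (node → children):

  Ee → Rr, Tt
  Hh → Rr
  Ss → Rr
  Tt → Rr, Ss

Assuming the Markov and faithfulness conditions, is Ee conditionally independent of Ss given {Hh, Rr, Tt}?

We examine all 4 paths between Ee and Ss:
Path 1: Ee → Rr ← Ss
  Rr is a collider and Rr is conditioned on, which opens it — no node blocks this path, so it is active.
Path 2: Ee → Rr ← Tt → Ss
  Tt is a fork here and Tt is conditioned on, so the path is blocked at Tt.
Path 3: Ee → Tt → Rr ← Ss
  Tt is a chain here and Tt is conditioned on, so the path is blocked at Tt.
Path 4: Ee → Tt → Ss
  Tt is a chain here and Tt is conditioned on, so the path is blocked at Tt.
Since the path Ee → Rr ← Ss is active, Ee and Ss are not d-separated given {Hh, Rr, Tt}.

No — Ee and Ss are not d-separated given {Hh, Rr, Tt}.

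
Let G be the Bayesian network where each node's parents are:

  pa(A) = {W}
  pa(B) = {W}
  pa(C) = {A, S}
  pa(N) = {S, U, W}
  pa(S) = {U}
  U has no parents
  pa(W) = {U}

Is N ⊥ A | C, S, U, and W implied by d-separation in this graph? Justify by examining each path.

We examine all 6 paths between N and A:
  1. N ← S → C ← A — S:fork[blocks]; C:collider[open] ⇒ blocked
  2. N ← S ← U → W → A — S:chain[blocks]; U:fork[blocks]; W:chain[blocks] ⇒ blocked
  3. N ← W → A — W:fork[blocks] ⇒ blocked
  4. N ← W ← U → S → C ← A — W:chain[blocks]; U:fork[blocks]; S:chain[blocks]; C:collider[open] ⇒ blocked
  5. N ← U → S → C ← A — U:fork[blocks]; S:chain[blocks]; C:collider[open] ⇒ blocked
  6. N ← U → W → A — U:fork[blocks]; W:chain[blocks] ⇒ blocked
Since every path is blocked, d-separation holds.

Yes — N and A are d-separated given {C, S, U, W}.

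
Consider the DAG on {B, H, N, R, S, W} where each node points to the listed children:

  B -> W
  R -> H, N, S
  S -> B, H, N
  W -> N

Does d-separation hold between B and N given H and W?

No

There are 4 undirected paths between B and N; checking each against the conditioning set {H, W}:
Path 1: B → W → N
  W is a chain here and W is conditioned on, so the path is blocked at W.
Path 2: B ← S → H ← R → N
  S is a fork and S is not conditioned on; H is a collider and H is conditioned on, which opens it; R is a fork and R is not conditioned on — no node blocks this path, so it is active.
Path 3: B ← S → N
  S is a fork and S is not conditioned on — no node blocks this path, so it is active.
Path 4: B ← S ← R → N
  S is a chain and S is not conditioned on; R is a fork and R is not conditioned on — no node blocks this path, so it is active.
Since the path B ← S → H ← R → N is active, B and N are not d-separated given {H, W}.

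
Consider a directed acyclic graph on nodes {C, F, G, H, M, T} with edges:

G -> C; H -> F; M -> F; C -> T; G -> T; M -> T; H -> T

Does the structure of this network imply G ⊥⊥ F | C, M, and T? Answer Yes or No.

No

4 paths connect G and F; each must be blocked for d-separation to hold:
Path 1: G → C → T ← H → F
  C is a chain here and C is conditioned on, so the path is blocked at C.
Path 2: G → C → T ← M → F
  C is a chain here and C is conditioned on, so the path is blocked at C.
Path 3: G → T ← H → F
  T is a collider and T is conditioned on, which opens it; H is a fork and H is not conditioned on — no node blocks this path, so it is active.
Path 4: G → T ← M → F
  M is a fork here and M is conditioned on, so the path is blocked at M.
Because an active path exists, G and F are not d-separated.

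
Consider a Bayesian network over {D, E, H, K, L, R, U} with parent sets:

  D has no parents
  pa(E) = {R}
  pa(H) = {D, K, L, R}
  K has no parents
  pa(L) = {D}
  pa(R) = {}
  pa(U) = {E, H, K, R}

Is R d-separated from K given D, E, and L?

Yes

Enumerating the 6 paths from R to K and testing each for blocking by {D, E, L}:
Path 1: R → E → U ← K
  E is a chain here and E is conditioned on, so the path is blocked at E.
Path 2: R → E → U ← H ← K
  E is a chain here and E is conditioned on, so the path is blocked at E.
Path 3: R → U ← K
  U is a collider here and neither U nor any of its descendants is conditioned on, so the collider stays closed — the path is blocked at U.
Path 4: R → U ← H ← K
  U is a collider here and neither U nor any of its descendants is conditioned on, so the collider stays closed — the path is blocked at U.
Path 5: R → H ← K
  H is a collider here and neither H nor any of its descendants is conditioned on, so the collider stays closed — the path is blocked at H.
Path 6: R → H → U ← K
  U is a collider here and neither U nor any of its descendants is conditioned on, so the collider stays closed — the path is blocked at U.
Since every path is blocked, d-separation holds.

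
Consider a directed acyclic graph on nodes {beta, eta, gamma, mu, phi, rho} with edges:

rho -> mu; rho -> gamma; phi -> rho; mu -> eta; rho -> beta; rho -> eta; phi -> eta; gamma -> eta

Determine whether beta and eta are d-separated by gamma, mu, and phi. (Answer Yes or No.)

No

Enumerating the 4 paths from beta to eta and testing each for blocking by {gamma, mu, phi}:
  1. beta ← rho → eta — rho:fork[open] ⇒ active
  2. beta ← rho ← phi → eta — rho:chain[open]; phi:fork[blocks] ⇒ blocked
  3. beta ← rho → mu → eta — rho:fork[open]; mu:chain[blocks] ⇒ blocked
  4. beta ← rho → gamma → eta — rho:fork[open]; gamma:chain[blocks] ⇒ blocked
Since the path beta ← rho → eta is active, beta and eta are not d-separated given {gamma, mu, phi}.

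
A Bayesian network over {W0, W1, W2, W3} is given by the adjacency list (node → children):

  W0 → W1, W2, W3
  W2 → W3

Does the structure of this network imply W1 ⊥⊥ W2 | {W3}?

We examine all 2 paths between W1 and W2:
Path 1: W1 ← W0 → W2
  W0 is a fork and W0 is not conditioned on — no node blocks this path, so it is active.
Path 2: W1 ← W0 → W3 ← W2
  W0 is a fork and W0 is not conditioned on; W3 is a collider and W3 is conditioned on, which opens it — no node blocks this path, so it is active.
At least one path is unblocked, so d-separation fails.

No — W1 and W2 are not d-separated given {W3}.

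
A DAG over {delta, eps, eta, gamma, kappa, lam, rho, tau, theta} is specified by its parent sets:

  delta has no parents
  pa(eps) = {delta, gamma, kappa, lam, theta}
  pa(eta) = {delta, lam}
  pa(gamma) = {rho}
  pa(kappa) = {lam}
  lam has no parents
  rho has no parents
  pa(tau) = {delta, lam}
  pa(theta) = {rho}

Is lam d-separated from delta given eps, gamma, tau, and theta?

There are 4 undirected paths between lam and delta; checking each against the conditioning set {eps, gamma, tau, theta}:
Path 1: lam → eps ← delta
  eps is a collider and eps is conditioned on, which opens it — no node blocks this path, so it is active.
Path 2: lam → kappa → eps ← delta
  kappa is a chain and kappa is not conditioned on; eps is a collider and eps is conditioned on, which opens it — no node blocks this path, so it is active.
Path 3: lam → eta ← delta
  eta is a collider here and neither eta nor any of its descendants is conditioned on, so the collider stays closed — the path is blocked at eta.
Path 4: lam → tau ← delta
  tau is a collider and tau is conditioned on, which opens it — no node blocks this path, so it is active.
At least one path is unblocked, so d-separation fails.

No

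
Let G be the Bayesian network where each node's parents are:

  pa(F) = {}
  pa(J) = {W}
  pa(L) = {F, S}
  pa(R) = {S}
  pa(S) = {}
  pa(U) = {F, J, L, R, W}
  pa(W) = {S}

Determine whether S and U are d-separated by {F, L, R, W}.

There are 5 undirected paths between S and U; checking each against the conditioning set {F, L, R, W}:
Path 1: S → L → U
  L is a chain here and L is conditioned on, so the path is blocked at L.
Path 2: S → L ← F → U
  F is a fork here and F is conditioned on, so the path is blocked at F.
Path 3: S → W → U
  W is a chain here and W is conditioned on, so the path is blocked at W.
Path 4: S → W → J → U
  W is a chain here and W is conditioned on, so the path is blocked at W.
Path 5: S → R → U
  R is a chain here and R is conditioned on, so the path is blocked at R.
Since every path is blocked, d-separation holds.

Yes — S and U are d-separated given {F, L, R, W}.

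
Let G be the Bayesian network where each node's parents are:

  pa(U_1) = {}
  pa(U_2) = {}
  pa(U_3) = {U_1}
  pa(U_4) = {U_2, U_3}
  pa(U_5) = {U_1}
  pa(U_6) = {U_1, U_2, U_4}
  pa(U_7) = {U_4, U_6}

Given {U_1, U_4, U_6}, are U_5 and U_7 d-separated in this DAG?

Yes

We examine all 6 paths between U_5 and U_7:
Path 1: U_5 ← U_1 → U_3 → U_4 → U_7
  U_1 is a fork here and U_1 is conditioned on, so the path is blocked at U_1.
Path 2: U_5 ← U_1 → U_3 → U_4 ← U_2 → U_6 → U_7
  U_1 is a fork here and U_1 is conditioned on, so the path is blocked at U_1.
Path 3: U_5 ← U_1 → U_3 → U_4 → U_6 → U_7
  U_1 is a fork here and U_1 is conditioned on, so the path is blocked at U_1.
Path 4: U_5 ← U_1 → U_6 ← U_4 → U_7
  U_1 is a fork here and U_1 is conditioned on, so the path is blocked at U_1.
Path 5: U_5 ← U_1 → U_6 → U_7
  U_1 is a fork here and U_1 is conditioned on, so the path is blocked at U_1.
Path 6: U_5 ← U_1 → U_6 ← U_2 → U_4 → U_7
  U_1 is a fork here and U_1 is conditioned on, so the path is blocked at U_1.
All paths are blocked; U_5 ⊥ U_7 | {U_1, U_4, U_6} holds.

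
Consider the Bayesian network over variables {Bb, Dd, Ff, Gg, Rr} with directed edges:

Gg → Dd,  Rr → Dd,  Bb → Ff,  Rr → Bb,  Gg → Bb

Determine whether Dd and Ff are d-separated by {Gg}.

No

There are 2 undirected paths between Dd and Ff; checking each against the conditioning set {Gg}:
Path 1: Dd ← Rr → Bb → Ff
  Rr is a fork and Rr is not conditioned on; Bb is a chain and Bb is not conditioned on — no node blocks this path, so it is active.
Path 2: Dd ← Gg → Bb → Ff
  Gg is a fork here and Gg is conditioned on, so the path is blocked at Gg.
Because an active path exists, Dd and Ff are not d-separated.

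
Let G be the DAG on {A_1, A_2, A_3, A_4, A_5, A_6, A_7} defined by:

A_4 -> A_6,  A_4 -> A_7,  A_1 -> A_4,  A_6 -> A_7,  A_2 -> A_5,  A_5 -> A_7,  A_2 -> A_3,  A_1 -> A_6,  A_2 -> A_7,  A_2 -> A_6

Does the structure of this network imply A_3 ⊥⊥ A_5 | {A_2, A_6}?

Enumerating the 5 paths from A_3 to A_5 and testing each for blocking by {A_2, A_6}:
  1. A_3 ← A_2 → A_6 ← A_1 → A_4 → A_7 ← A_5 — A_2:fork[blocks]; A_6:collider[open]; A_1:fork[open]; A_4:chain[open]; A_7:collider[blocks] ⇒ blocked
  2. A_3 ← A_2 → A_6 → A_7 ← A_5 — A_2:fork[blocks]; A_6:chain[blocks]; A_7:collider[blocks] ⇒ blocked
  3. A_3 ← A_2 → A_6 ← A_4 → A_7 ← A_5 — A_2:fork[blocks]; A_6:collider[open]; A_4:fork[open]; A_7:collider[blocks] ⇒ blocked
  4. A_3 ← A_2 → A_5 — A_2:fork[blocks] ⇒ blocked
  5. A_3 ← A_2 → A_7 ← A_5 — A_2:fork[blocks]; A_7:collider[blocks] ⇒ blocked
Since every path is blocked, d-separation holds.

Yes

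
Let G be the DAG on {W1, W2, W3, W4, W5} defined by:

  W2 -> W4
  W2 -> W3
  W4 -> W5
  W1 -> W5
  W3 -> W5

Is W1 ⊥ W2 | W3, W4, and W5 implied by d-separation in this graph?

Enumerating the 2 paths from W1 to W2 and testing each for blocking by {W3, W4, W5}:
  1. W1 → W5 ← W3 ← W2 — W5:collider[open]; W3:chain[blocks] ⇒ blocked
  2. W1 → W5 ← W4 ← W2 — W5:collider[open]; W4:chain[blocks] ⇒ blocked
Since every path is blocked, d-separation holds.

Yes — W1 and W2 are d-separated given {W3, W4, W5}.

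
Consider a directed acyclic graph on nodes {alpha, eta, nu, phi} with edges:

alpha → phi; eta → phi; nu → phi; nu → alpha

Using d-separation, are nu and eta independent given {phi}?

No

We examine all 2 paths between nu and eta:
Path 1: nu → phi ← eta
  phi is a collider and phi is conditioned on, which opens it — no node blocks this path, so it is active.
Path 2: nu → alpha → phi ← eta
  alpha is a chain and alpha is not conditioned on; phi is a collider and phi is conditioned on, which opens it — no node blocks this path, so it is active.
Since the path nu → phi ← eta is active, nu and eta are not d-separated given {phi}.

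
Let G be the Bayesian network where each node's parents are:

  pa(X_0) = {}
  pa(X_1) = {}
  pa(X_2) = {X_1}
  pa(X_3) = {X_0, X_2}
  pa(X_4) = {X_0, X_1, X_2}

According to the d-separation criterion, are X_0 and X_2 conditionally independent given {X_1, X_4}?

Enumerating the 3 paths from X_0 to X_2 and testing each for blocking by {X_1, X_4}:
Path 1: X_0 → X_4 ← X_2
  X_4 is a collider and X_4 is conditioned on, which opens it — no node blocks this path, so it is active.
Path 2: X_0 → X_4 ← X_1 → X_2
  X_1 is a fork here and X_1 is conditioned on, so the path is blocked at X_1.
Path 3: X_0 → X_3 ← X_2
  X_3 is a collider here and neither X_3 nor any of its descendants is conditioned on, so the collider stays closed — the path is blocked at X_3.
At least one path is unblocked, so d-separation fails.

No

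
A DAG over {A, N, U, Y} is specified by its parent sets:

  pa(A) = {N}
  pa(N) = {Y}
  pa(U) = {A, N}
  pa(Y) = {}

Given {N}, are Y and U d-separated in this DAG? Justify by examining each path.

Yes

Enumerating the 2 paths from Y to U and testing each for blocking by {N}:
  1. Y → N → A → U — N:chain[blocks]; A:chain[open] ⇒ blocked
  2. Y → N → U — N:chain[blocks] ⇒ blocked
Every path is blocked, so Y and U are d-separated given {N}.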